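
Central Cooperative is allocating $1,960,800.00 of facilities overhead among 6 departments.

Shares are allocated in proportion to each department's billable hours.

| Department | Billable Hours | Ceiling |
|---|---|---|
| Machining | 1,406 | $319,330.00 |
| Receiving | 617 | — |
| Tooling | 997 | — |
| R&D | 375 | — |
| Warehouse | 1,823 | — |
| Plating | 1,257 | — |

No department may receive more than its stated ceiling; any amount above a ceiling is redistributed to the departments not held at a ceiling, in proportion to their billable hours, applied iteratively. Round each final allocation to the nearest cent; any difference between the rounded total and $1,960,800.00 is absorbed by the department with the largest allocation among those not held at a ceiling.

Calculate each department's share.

Machining: $319,330.00 | Receiving: $199,800.16 | Tooling: $322,853.74 | R&D: $121,434.45 | Warehouse: $590,333.36 | Plating: $407,048.29

Billable hours total: 6,475.
Unconstrained shares: Machining 425,773.7143; Receiving 186,843.7992; Tooling 301,917.7761; R&D 113,559.8456; Warehouse 552,052.2625; Plating 380,652.6023.
Cap binds for Machining ($319,330.00); balance $1,641,470.00 reallocated over remaining billable hours 5,069.
Shares after redistribution: Receiving 199,800.1558 → $199,800.16; Tooling 322,853.7364 → $322,853.74; R&D 121,434.4545 → $121,434.45; Warehouse 590,333.3616 → $590,333.36; Plating 407,048.2916 → $407,048.29.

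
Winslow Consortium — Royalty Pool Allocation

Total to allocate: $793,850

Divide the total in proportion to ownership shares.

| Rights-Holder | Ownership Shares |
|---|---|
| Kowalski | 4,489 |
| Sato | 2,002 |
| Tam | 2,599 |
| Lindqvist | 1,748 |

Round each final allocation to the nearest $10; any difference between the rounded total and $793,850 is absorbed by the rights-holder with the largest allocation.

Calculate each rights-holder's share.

Kowalski: $328,800 · Sato: $146,640 · Tam: $190,370 · Lindqvist: $128,040

Total ownership shares = 10,838.
Proportional shares: Kowalski 4,489/10,838 × $793,850 = 328,805.37; Sato 2,002/10,838 × $793,850 = 146,640.31; Tam 2,599/10,838 × $793,850 = 190,368.72; Lindqvist 1,748/10,838 × $793,850 = 128,035.60.
Rounded to nearest $10: Kowalski $328,810; Sato $146,640; Tam $190,370; Lindqvist $128,040. Sum = $793,860.
Difference $793,850 − $793,860 = −$10 applied to largest allocation (Kowalski): Kowalski becomes $328,800.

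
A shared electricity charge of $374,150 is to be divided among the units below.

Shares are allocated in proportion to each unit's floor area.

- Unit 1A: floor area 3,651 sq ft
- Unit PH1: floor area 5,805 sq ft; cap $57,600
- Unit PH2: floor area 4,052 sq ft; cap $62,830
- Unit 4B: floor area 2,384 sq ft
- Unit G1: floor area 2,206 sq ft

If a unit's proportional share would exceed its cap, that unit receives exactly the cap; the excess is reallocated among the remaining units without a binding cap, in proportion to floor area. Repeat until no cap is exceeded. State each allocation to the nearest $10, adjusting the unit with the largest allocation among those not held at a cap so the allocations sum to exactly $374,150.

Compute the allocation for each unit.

Unit 1A: $112,400; Unit PH1: $57,600; Unit PH2: $62,830; Unit 4B: $73,400; Unit G1: $67,920

Sum of floor area: 18,098.
Proportional shares (ignoring caps): Unit 1A 75,479.15; Unit PH1 120,009.99; Unit PH2 83,769.25; Unit 4B 49,285.76; Unit G1 45,605.86.
Cap binds for Unit PH1 ($57,600), Unit PH2 ($62,830); residual $253,720 reallocated over remaining floor area 8,241.
Remaining shares: Unit 1A 112,405.26 → $112,410; Unit 4B 73,397.46 → $73,400; Unit G1 67,917.28 → $67,920.
Rounding difference −$10 applied to Unit 1A → $112,400.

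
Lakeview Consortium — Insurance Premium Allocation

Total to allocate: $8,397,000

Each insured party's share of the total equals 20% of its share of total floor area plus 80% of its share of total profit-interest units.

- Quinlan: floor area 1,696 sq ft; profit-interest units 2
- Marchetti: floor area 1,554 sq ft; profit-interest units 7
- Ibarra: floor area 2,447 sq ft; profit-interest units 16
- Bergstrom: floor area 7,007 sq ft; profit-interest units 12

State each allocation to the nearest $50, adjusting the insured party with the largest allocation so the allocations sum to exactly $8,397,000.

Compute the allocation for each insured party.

Floor area total 12,704; profit-interest units total 37.
Composite weights (20% floor area + 80% profit-interest units): Quinlan 0.0699; Marchetti 0.1758; Ibarra 0.3845; Bergstrom 0.3698.
Unrounded shares: Quinlan 587,315.53; Marchetti 1,476,327.68; Ibarra 3,228,388.26; Bergstrom 3,104,968.53.
After rounding ($50): Quinlan $587,300; Marchetti $1,476,350; Ibarra $3,228,400; Bergstrom $3,104,950. Sum = $8,397,000.
Sum already equals the total — no adjustment.

Quinlan: $587,300; Marchetti: $1,476,350; Ibarra: $3,228,400; Bergstrom: $3,104,950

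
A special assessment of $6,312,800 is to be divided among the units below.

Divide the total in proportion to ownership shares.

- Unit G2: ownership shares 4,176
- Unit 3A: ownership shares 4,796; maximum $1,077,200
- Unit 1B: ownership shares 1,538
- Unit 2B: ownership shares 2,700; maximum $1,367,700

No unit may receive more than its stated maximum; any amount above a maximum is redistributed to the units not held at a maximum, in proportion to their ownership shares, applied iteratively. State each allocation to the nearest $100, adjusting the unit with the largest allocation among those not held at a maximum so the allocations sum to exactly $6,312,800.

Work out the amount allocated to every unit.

Combined ownership shares = 13,210.
Proportional shares (ignoring caps): Unit G2 1,995,628.52; Unit 3A 2,291,914.37; Unit 1B 734,980.05; Unit 2B 1,290,277.06.
Held at cap: Unit 3A ($1,077,200); remaining pool $5,235,600 reallocated over remaining ownership shares 8,414.
Held at cap: Unit 2B ($1,367,700); remaining pool $3,867,900 reallocated over remaining ownership shares 5,714.
Shares after redistribution: Unit G2 2,826,802.66 → $2,826,800; Unit 1B 1,041,097.34 → $1,041,100.

Unit G2: $2,826,800; Unit 3A: $1,077,200; Unit 1B: $1,041,100; Unit 2B: $1,367,700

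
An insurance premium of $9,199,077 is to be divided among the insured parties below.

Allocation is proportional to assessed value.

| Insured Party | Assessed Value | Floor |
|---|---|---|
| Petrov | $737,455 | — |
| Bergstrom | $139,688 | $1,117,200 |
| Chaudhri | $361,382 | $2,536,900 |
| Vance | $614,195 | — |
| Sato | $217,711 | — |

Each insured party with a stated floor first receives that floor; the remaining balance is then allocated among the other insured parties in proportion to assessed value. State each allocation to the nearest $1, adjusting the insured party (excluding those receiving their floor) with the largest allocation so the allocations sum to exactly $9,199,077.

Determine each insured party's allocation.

Guaranteed amounts: Bergstrom $1,117,200; Chaudhri $2,536,900. Balance $5,544,977.
Balance split over remaining assessed value 1,569,361: Petrov 2,605,628.03 → $2,605,628; Vance 2,170,117.10 → $2,170,117; Sato 769,231.86 → $769,232.

Petrov: $2,605,628; Bergstrom: $1,117,200; Chaudhri: $2,536,900; Vance: $2,170,117; Sato: $769,232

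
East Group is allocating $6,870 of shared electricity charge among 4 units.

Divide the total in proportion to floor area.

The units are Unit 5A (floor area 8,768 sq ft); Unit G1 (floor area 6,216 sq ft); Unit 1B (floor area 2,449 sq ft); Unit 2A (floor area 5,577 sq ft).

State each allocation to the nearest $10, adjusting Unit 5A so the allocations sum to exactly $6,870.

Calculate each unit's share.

Unit 5A: $2,610 | Unit G1: $1,860 | Unit 1B: $730 | Unit 2A: $1,670

Total floor area = 23,010.
Pro-rata amounts: Unit 5A 8,768/23,010 × $6,870 = 2,617.83; Unit G1 6,216/23,010 × $6,870 = 1,855.89; Unit 1B 2,449/23,010 × $6,870 = 731.19; Unit 2A 5,577/23,010 × $6,870 = 1,665.10.
At nearest $10: Unit 5A $2,620; Unit G1 $1,860; Unit 1B $730; Unit 2A $1,670. Sum = $6,880.
Difference $6,870 − $6,880 = −$10 applied to Unit 5A: Unit 5A becomes $2,610.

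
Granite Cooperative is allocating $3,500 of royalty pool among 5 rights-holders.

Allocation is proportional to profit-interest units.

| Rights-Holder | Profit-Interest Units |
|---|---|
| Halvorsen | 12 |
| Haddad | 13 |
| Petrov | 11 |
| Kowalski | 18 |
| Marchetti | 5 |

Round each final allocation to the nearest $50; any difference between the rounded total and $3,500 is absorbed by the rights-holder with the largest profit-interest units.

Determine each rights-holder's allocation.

Halvorsen: $700 | Haddad: $750 | Petrov: $650 | Kowalski: $1,100 | Marchetti: $300

Sum of profit-interest units: 59.
Pro-rata amounts: Halvorsen 12/59 × $3,500 = 711.86; Haddad 13/59 × $3,500 = 771.19; Petrov 11/59 × $3,500 = 652.54; Kowalski 18/59 × $3,500 = 1,067.80; Marchetti 5/59 × $3,500 = 296.61.
At nearest $50: Halvorsen $700; Haddad $750; Petrov $650; Kowalski $1,050; Marchetti $300. Sum = $3,450.
Difference $3,500 − $3,450 = +$50 applied to largest profit-interest units (Kowalski): Kowalski becomes $1,100.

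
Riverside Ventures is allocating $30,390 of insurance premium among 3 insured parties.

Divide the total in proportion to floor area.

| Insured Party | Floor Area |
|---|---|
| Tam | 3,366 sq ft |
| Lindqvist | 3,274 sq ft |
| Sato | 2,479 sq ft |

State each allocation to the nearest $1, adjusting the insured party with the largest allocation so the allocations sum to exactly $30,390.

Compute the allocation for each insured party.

Sum of floor area: 9,119.
Proportional shares: Tam 3,366/9,119 × $30,390 = 11,217.54; Lindqvist 3,274/9,119 × $30,390 = 10,910.94; Sato 2,479/9,119 × $30,390 = 8,261.52.
After rounding ($1): Tam $11,218; Lindqvist $10,911; Sato $8,262. Sum = $30,391.
Difference $30,390 − $30,391 = −$1 applied to largest allocation (Tam): Tam becomes $11,217.

Tam: $11,217 | Lindqvist: $10,911 | Sato: $8,262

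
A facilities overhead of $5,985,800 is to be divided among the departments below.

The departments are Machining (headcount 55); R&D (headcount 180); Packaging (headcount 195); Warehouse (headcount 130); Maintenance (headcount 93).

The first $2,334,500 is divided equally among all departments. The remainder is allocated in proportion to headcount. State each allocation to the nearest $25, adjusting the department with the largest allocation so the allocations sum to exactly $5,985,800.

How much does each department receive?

Machining: $774,425 | R&D: $1,473,375 | Packaging: $1,557,275 | Warehouse: $1,193,800 | Maintenance: $986,925

First tranche $2,334,500 split equally: $466,900 each.
Remainder $3,651,300 by headcount (total 653): Machining 307,536.75 → $307,525; R&D 1,006,483.92 → $1,006,475; Packaging 1,090,357.58 → $1,090,350; Warehouse 726,905.05 → $726,900; Maintenance 520,016.69 → $520,025.
Rounding difference +$25 on remainder applied to Packaging.
Totals: Machining $466,900 + $307,525 = $774,425; R&D $466,900 + $1,006,475 = $1,473,375; Packaging $466,900 + $1,090,375 = $1,557,275; Warehouse $466,900 + $726,900 = $1,193,800; Maintenance $466,900 + $520,025 = $986,925.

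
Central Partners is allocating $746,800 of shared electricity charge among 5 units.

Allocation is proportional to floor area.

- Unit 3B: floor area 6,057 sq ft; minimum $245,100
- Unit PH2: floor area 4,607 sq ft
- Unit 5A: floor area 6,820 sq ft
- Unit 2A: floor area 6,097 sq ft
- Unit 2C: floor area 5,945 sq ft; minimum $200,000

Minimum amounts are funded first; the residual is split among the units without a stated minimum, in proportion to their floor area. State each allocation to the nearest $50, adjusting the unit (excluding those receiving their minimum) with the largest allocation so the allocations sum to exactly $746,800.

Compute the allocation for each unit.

Minimums first: Unit 3B $245,100; Unit 2C $200,000. Residual $301,700.
Residual split over remaining floor area 17,524: Unit PH2 79,315.90 → $79,300; Unit 5A 117,415.77 → $117,400; Unit 2A 104,968.32 → $104,950.
Rounding difference +$50 applied to Unit 5A → $117,450.

Unit 3B: $245,100 · Unit PH2: $79,300 · Unit 5A: $117,450 · Unit 2A: $104,950 · Unit 2C: $200,000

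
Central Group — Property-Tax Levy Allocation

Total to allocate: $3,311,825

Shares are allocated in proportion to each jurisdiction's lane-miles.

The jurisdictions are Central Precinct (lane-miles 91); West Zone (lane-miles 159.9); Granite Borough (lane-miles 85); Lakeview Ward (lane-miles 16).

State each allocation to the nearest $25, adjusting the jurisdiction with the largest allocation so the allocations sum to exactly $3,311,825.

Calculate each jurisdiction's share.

Sum of lane-miles: 351.9.
Raw shares: Central Precinct 91/351.9 × $3,311,825 = 856,425.33; West Zone 159.9/351.9 × $3,311,825 = 1,504,861.66; Granite Borough 85/351.9 × $3,311,825 = 799,957.73; Lakeview Ward 16/351.9 × $3,311,825 = 150,580.28.
At nearest $25: Central Precinct $856,425; West Zone $1,504,850; Granite Borough $799,950; Lakeview Ward $150,575. Sum = $3,311,800.
Difference $3,311,825 − $3,311,800 = +$25 applied to largest allocation (West Zone): West Zone becomes $1,504,875.

Central Precinct: $856,425 | West Zone: $1,504,875 | Granite Borough: $799,950 | Lakeview Ward: $150,575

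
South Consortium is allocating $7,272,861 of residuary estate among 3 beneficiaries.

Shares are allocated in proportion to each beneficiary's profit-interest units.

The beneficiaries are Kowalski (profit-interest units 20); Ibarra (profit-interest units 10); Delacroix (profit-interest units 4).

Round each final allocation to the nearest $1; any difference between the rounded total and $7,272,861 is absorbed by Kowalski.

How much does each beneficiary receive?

Kowalski: $4,278,153 | Ibarra: $2,139,077 | Delacroix: $855,631

Total profit-interest units = 34.
Raw shares: Kowalski 20/34 × $7,272,861 = 4,278,153.53; Ibarra 10/34 × $7,272,861 = 2,139,076.76; Delacroix 4/34 × $7,272,861 = 855,630.71.
Rounded to nearest $1: Kowalski $4,278,154; Ibarra $2,139,077; Delacroix $855,631. Sum = $7,272,862.
Difference $7,272,861 − $7,272,862 = −$1 applied to Kowalski: Kowalski becomes $4,278,153.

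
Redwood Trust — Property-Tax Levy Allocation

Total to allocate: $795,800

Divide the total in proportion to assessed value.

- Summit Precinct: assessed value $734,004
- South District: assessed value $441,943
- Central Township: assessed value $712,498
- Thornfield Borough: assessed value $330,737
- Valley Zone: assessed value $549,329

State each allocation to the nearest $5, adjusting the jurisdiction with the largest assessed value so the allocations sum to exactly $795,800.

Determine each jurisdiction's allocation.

Combined assessed value = 734,004 + 441,943 + 712,498 + 330,737 + 549,329 = 2,768,511.
Pro-rata amounts: Summit Precinct 210,987.20; South District 127,035.16; Central Township 204,805.37; Thornfield Borough 95,069.34; Valley Zone 157,902.94.
At nearest $5: Summit Precinct $210,985; South District $127,035; Central Township $204,805; Thornfield Borough $95,070; Valley Zone $157,905. Sum = $795,800.
Rounded total matches; no reconciliation needed.

Summit Precinct: $210,985; South District: $127,035; Central Township: $204,805; Thornfield Borough: $95,070; Valley Zone: $157,905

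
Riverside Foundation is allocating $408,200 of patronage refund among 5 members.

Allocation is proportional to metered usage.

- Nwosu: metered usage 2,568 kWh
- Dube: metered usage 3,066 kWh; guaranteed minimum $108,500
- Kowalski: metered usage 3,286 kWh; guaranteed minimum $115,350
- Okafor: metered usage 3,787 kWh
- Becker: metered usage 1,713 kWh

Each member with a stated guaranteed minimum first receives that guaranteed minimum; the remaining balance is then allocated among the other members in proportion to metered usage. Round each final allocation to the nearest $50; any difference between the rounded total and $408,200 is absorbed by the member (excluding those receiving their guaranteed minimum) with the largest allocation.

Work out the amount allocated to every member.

Nwosu: $58,700 | Dube: $108,500 | Kowalski: $115,350 | Okafor: $86,500 | Becker: $39,150

Fund the minimums — Dube $108,500; Kowalski $115,350. Residual $184,350.
Residual split over remaining metered usage 8,068: Nwosu 58,677.59 → $58,700; Okafor 86,531.17 → $86,550; Becker 39,141.24 → $39,150.
Rounding difference −$50 applied to Okafor → $86,500.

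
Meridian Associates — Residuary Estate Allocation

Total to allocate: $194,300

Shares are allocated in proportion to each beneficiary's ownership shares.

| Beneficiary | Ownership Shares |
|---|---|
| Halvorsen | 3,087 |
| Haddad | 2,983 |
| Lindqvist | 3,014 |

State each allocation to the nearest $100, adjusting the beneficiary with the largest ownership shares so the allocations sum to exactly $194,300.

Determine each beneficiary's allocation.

Ownership shares total: 3,087 + 2,983 + 3,014 = 9,084.
Raw shares: Halvorsen 66,028.63; Haddad 63,804.15; Lindqvist 64,467.22.
Rounded to nearest $100: Halvorsen $66,000; Haddad $63,800; Lindqvist $64,500. Sum = $194,300.
Sum already equals the total — no adjustment.

Halvorsen: $66,000; Haddad: $63,800; Lindqvist: $64,500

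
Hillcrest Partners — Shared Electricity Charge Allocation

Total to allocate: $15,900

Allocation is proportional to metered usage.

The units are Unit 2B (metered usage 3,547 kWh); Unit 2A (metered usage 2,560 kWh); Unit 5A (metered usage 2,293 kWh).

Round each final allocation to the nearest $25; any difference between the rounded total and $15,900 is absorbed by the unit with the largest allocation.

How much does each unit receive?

Unit 2B: $6,700 | Unit 2A: $4,850 | Unit 5A: $4,350

Combined metered usage = 8,400.
Proportional shares: Unit 2B 3,547/8,400 × $15,900 = 6,713.96; Unit 2A 2,560/8,400 × $15,900 = 4,845.71; Unit 5A 2,293/8,400 × $15,900 = 4,340.32.
Rounded to nearest $25: Unit 2B $6,725; Unit 2A $4,850; Unit 5A $4,350. Sum = $15,925.
Difference $15,900 − $15,925 = −$25 applied to largest allocation (Unit 2B): Unit 2B becomes $6,700.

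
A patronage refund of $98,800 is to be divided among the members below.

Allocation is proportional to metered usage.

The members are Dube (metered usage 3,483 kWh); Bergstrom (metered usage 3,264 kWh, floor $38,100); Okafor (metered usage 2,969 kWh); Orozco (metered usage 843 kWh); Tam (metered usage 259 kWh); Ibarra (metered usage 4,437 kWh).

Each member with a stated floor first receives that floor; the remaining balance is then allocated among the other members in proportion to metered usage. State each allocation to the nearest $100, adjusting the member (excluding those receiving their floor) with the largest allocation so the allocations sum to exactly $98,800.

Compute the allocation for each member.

Guaranteed amounts: Bergstrom $38,100. Residual $60,700.
Residual split over remaining metered usage 11,991: Dube 17,631.40 → $17,600; Okafor 15,029.46 → $15,000; Orozco 4,267.38 → $4,300; Tam 1,311.09 → $1,300; Ibarra 22,460.67 → $22,500.

Dube: $17,600 · Bergstrom: $38,100 · Okafor: $15,000 · Orozco: $4,300 · Tam: $1,300 · Ibarra: $22,500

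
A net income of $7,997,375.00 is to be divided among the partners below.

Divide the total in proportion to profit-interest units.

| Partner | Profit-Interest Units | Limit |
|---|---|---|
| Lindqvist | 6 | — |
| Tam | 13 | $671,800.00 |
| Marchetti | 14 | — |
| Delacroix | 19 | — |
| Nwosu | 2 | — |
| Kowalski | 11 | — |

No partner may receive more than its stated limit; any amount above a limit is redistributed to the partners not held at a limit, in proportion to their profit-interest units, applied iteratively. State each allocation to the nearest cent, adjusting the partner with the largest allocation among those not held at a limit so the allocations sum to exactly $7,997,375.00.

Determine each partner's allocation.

Total profit-interest units = 65.
Pro-rata shares before constraints: Lindqvist 738,219.2308; Tam 1,599,475.0000; Marchetti 1,722,511.5385; Delacroix 2,337,694.2308; Nwosu 246,073.0769; Kowalski 1,353,401.9231.
Held at cap: Tam ($671,800.00); residual $7,325,575.00 reallocated over remaining profit-interest units 52.
Remaining shares: Lindqvist 845,258.6538 → $845,258.65; Marchetti 1,972,270.1923 → $1,972,270.19; Delacroix 2,676,652.4038 → $2,676,652.40; Nwosu 281,752.8846 → $281,752.88; Kowalski 1,549,640.8654 → $1,549,640.87.
Rounding difference +$0.01 applied to Delacroix → $2,676,652.41.

Lindqvist: $845,258.65 · Tam: $671,800.00 · Marchetti: $1,972,270.19 · Delacroix: $2,676,652.41 · Nwosu: $281,752.88 · Kowalski: $1,549,640.87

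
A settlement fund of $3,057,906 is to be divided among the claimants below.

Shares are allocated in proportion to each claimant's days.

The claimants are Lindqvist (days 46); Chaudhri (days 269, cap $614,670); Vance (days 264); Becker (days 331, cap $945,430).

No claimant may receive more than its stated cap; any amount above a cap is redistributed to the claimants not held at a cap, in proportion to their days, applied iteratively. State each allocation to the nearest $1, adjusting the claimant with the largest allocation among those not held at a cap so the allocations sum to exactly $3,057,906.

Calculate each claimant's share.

Combined days = 910.
Unconstrained shares: Lindqvist 154,575.47; Chaudhri 903,930.45; Vance 887,128.77; Becker 1,112,271.30.
Capped: Chaudhri ($614,670), Becker ($945,430); balance $1,497,806 reallocated over remaining days 310.
Redistributed shares: Lindqvist 222,255.08 → $222,255; Vance 1,275,550.92 → $1,275,551.

Lindqvist: $222,255 · Chaudhri: $614,670 · Vance: $1,275,551 · Becker: $945,430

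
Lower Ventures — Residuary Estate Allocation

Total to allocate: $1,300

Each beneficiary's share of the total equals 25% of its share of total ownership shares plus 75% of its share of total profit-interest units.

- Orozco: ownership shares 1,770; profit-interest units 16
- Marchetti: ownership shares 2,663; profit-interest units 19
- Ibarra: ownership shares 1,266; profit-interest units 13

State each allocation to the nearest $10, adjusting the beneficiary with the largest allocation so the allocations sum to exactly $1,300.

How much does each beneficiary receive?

Totals — ownership shares 5,699, profit-interest units 48.
Combined weights (25% ownership shares + 75% profit-interest units): Orozco 0.3276; Marchetti 0.4137; Ibarra 0.2587.
Proportional shares: Orozco 425.94; Marchetti 537.80; Ibarra 336.26.
Rounded to nearest $10: Orozco $430; Marchetti $540; Ibarra $340. Sum = $1,310.
Difference $1,300 − $1,310 = −$10 applied to largest allocation (Marchetti): Marchetti becomes $530.

Orozco: $430 | Marchetti: $530 | Ibarra: $340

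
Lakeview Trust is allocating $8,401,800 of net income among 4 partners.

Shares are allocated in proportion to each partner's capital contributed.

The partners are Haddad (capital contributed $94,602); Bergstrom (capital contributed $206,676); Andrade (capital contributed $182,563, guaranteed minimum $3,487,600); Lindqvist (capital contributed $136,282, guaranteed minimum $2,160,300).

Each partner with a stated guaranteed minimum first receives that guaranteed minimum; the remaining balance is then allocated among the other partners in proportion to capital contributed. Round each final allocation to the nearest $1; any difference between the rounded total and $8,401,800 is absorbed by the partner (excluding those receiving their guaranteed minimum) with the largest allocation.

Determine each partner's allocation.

Haddad: $864,731 | Bergstrom: $1,889,169 | Andrade: $3,487,600 | Lindqvist: $2,160,300

Fund the minimums — Andrade $3,487,600; Lindqvist $2,160,300. Balance $2,753,900.
Balance split over remaining capital contributed 301,278: Haddad 864,731.07 → $864,731; Bergstrom 1,889,168.93 → $1,889,169.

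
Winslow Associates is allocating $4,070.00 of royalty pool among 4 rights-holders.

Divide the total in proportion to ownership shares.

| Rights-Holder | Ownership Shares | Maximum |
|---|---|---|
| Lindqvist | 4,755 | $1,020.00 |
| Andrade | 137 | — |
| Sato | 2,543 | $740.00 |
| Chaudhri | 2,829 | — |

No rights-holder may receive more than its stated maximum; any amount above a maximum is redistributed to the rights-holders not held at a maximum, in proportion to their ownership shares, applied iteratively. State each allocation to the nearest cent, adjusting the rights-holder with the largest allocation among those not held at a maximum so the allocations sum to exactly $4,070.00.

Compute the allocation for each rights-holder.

Lindqvist: $1,020.00 | Andrade: $106.70 | Sato: $740.00 | Chaudhri: $2,203.30

Ownership shares total: 10,264.
Unconstrained shares: Lindqvist 1,885.5076; Andrade 54.3248; Sato 1,008.3798; Chaudhri 1,121.7878.
Cap binds for Lindqvist ($1,020.00), Sato ($740.00); balance $2,310.00 reallocated over remaining ownership shares 2,966.
Shares after redistribution: Andrade 106.6993 → $106.70; Chaudhri 2,203.3007 → $2,203.30.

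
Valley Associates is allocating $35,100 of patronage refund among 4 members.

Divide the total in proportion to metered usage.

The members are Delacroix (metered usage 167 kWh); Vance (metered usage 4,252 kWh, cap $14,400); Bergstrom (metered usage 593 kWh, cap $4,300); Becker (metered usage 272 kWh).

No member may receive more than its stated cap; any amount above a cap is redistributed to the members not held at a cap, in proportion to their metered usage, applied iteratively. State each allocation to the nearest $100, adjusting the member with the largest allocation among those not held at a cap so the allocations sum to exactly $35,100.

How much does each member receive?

Delacroix: $6,200 | Vance: $14,400 | Bergstrom: $4,300 | Becker: $10,200

Combined metered usage = 5,284.
Proportional shares (ignoring caps): Delacroix 1,109.33; Vance 28,244.74; Bergstrom 3,939.12; Becker 1,806.81.
Held at cap: Vance ($14,400); remaining pool $20,700 reallocated over remaining metered usage 1,032.
Held at cap: Bergstrom ($4,300); remaining pool $16,400 reallocated over remaining metered usage 439.
Remaining shares: Delacroix 6,238.72 → $6,200; Becker 10,161.28 → $10,200.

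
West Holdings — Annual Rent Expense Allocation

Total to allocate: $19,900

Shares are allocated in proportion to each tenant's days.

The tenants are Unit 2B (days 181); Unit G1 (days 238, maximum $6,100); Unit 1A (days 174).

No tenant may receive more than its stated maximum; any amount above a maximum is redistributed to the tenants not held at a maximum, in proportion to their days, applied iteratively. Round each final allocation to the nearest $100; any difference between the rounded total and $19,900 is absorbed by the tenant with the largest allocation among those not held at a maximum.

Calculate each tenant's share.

Total days = 593.
Unconstrained shares: Unit 2B 6,074.03; Unit G1 7,986.85; Unit 1A 5,839.12.
Cap binds for Unit G1 ($6,100); remaining pool $13,800 reallocated over remaining days 355.
Shares after redistribution: Unit 2B 7,036.06 → $7,000; Unit 1A 6,763.94 → $6,800.

Unit 2B: $7,000 · Unit G1: $6,100 · Unit 1A: $6,800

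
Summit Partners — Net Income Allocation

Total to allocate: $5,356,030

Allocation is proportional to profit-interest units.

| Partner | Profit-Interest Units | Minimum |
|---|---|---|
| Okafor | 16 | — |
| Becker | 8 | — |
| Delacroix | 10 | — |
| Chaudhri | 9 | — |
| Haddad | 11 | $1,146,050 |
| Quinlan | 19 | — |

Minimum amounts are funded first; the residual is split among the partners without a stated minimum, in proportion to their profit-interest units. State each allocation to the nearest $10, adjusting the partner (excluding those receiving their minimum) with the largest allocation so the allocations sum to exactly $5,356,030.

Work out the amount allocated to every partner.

Fund the minimums — Haddad $1,146,050. Remaining pool $4,209,980.
Remaining pool split over remaining profit-interest units 62: Okafor 1,086,446.45 → $1,086,450; Becker 543,223.23 → $543,220; Delacroix 679,029.03 → $679,030; Chaudhri 611,126.13 → $611,130; Quinlan 1,290,155.16 → $1,290,160.
Rounding difference −$10 applied to Quinlan → $1,290,150.

Okafor: $1,086,450; Becker: $543,220; Delacroix: $679,030; Chaudhri: $611,130; Haddad: $1,146,050; Quinlan: $1,290,150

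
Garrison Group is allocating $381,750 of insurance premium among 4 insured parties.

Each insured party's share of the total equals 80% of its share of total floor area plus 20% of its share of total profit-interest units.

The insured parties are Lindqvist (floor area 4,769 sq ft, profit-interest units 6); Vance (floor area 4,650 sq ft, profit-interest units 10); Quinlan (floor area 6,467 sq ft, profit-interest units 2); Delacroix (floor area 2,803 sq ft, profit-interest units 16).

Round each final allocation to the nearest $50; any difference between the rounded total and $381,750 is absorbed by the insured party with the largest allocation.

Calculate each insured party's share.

Lindqvist: $91,400 · Vance: $98,450 · Quinlan: $110,150 · Delacroix: $81,750

Totals — floor area 18,689, profit-interest units 34.
Combined weights (80% floor area + 20% profit-interest units): Lindqvist 0.2394; Vance 0.2579; Quinlan 0.2886; Delacroix 0.2141.
Pro-rata amounts: Lindqvist 91,404.54; Vance 98,442.29; Quinlan 110,169.48; Delacroix 81,733.69.
Rounded to nearest $50: Lindqvist $91,400; Vance $98,450; Quinlan $110,150; Delacroix $81,750. Sum = $381,750.
No rounding difference to absorb.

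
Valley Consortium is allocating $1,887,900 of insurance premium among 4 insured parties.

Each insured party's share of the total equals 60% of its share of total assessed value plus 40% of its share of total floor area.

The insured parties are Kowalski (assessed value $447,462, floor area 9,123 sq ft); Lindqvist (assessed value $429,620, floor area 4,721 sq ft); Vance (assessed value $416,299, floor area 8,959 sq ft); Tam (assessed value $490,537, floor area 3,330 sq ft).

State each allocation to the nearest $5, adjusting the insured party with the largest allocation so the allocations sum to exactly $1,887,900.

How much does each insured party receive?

Totals — assessed value 1,783,918, floor area 26,133.
Combined weights (60% assessed value + 40% floor area): Kowalski 0.2901; Lindqvist 0.2168; Vance 0.2771; Tam 0.2160.
Unrounded shares: Kowalski 547,751.83; Lindqvist 409,218.94; Vance 523,225.09; Tam 407,704.15.
At nearest $5: Kowalski $547,750; Lindqvist $409,220; Vance $523,225; Tam $407,705. Sum = $1,887,900.
No rounding difference to absorb.

Kowalski: $547,750 · Lindqvist: $409,220 · Vance: $523,225 · Tam: $407,705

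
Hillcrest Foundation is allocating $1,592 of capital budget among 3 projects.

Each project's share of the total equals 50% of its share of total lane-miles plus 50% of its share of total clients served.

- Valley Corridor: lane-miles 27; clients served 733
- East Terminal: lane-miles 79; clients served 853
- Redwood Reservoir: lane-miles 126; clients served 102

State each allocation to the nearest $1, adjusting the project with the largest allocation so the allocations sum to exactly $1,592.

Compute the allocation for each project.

Lane-miles total 232; clients served total 1,688.
Composite weights (50% lane-miles + 50% clients served): Valley Corridor 0.2753; East Terminal 0.4229; Redwood Reservoir 0.3018.
Proportional shares: Valley Corridor 438.29; East Terminal 673.30; Redwood Reservoir 480.41.
Rounded to nearest $1: Valley Corridor $438; East Terminal $673; Redwood Reservoir $480. Sum = $1,591.
Difference $1,592 − $1,591 = +$1 applied to largest allocation (East Terminal): East Terminal becomes $674.

Valley Corridor: $438; East Terminal: $674; Redwood Reservoir: $480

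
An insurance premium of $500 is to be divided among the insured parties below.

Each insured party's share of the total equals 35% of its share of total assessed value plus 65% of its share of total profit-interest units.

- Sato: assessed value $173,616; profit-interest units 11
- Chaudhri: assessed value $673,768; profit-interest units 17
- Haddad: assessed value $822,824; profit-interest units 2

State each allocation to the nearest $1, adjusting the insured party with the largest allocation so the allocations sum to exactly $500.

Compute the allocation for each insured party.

Totals — assessed value 1,670,208, profit-interest units 30.
Combined weights (35% assessed value + 65% profit-interest units): Sato 0.2747; Chaudhri 0.5095; Haddad 0.2158.
Raw shares: Sato 137.36; Chaudhri 254.76; Haddad 107.88.
Rounded to nearest $1: Sato $137; Chaudhri $255; Haddad $108. Sum = $500.
No rounding difference to absorb.

Sato: $137 · Chaudhri: $255 · Haddad: $108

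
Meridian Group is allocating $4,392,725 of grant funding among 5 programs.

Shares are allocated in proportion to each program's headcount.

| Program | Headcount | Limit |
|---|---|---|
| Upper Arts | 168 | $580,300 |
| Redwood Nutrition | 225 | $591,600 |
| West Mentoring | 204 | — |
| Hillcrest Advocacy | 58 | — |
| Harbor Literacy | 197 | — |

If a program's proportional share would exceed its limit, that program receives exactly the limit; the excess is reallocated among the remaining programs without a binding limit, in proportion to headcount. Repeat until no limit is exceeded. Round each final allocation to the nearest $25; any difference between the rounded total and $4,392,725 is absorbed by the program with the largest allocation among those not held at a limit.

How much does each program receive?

Upper Arts: $580,300; Redwood Nutrition: $591,600; West Mentoring: $1,431,475; Hillcrest Advocacy: $407,000; Harbor Literacy: $1,382,350

Headcount total: 852.
Pro-rata shares before constraints: Upper Arts 866,171.13; Redwood Nutrition 1,160,050.62; West Mentoring 1,051,779.23; Hillcrest Advocacy 299,035.27; Harbor Literacy 1,015,688.76.
Cap binds for Upper Arts ($580,300), Redwood Nutrition ($591,600); remaining pool $3,220,825 reallocated over remaining headcount 459.
Shares after redistribution: West Mentoring 1,431,477.78 → $1,431,475; Hillcrest Advocacy 406,988.78 → $407,000; Harbor Literacy 1,382,358.44 → $1,382,350.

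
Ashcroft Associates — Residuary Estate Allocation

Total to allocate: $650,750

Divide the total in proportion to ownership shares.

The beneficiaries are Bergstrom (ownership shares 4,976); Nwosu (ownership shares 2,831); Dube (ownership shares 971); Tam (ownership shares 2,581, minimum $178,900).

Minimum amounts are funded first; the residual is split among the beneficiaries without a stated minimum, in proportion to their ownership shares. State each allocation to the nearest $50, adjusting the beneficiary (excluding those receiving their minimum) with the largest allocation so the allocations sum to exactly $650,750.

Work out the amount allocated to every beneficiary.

Fund the minimums — Tam $178,900. Remaining pool $471,850.
Remaining pool split over remaining ownership shares 8,778: Bergstrom 267,478.42 → $267,500; Nwosu 152,176.73 → $152,200; Dube 52,194.85 → $52,200.
Rounding difference −$50 applied to Bergstrom → $267,450.

Bergstrom: $267,450; Nwosu: $152,200; Dube: $52,200; Tam: $178,900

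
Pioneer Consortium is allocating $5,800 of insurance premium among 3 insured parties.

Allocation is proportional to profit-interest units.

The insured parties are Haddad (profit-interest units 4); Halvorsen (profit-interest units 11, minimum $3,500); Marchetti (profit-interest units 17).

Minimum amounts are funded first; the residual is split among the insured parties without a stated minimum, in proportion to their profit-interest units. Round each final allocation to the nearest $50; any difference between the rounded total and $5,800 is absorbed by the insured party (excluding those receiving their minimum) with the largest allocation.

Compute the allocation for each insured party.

Fund the minimums — Halvorsen $3,500. Balance $2,300.
Balance split over remaining profit-interest units 21: Haddad 438.10 → $450; Marchetti 1,861.90 → $1,850.

Haddad: $450 | Halvorsen: $3,500 | Marchetti: $1,850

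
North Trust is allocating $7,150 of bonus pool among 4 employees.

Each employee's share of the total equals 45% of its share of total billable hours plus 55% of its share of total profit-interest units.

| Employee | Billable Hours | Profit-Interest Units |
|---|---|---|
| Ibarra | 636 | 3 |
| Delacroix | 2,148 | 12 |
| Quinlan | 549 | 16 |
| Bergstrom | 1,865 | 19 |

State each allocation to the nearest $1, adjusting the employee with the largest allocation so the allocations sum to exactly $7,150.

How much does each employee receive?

Billable hours total 5,198; profit-interest units total 50.
Combined weights (45% billable hours + 55% profit-interest units): Ibarra 0.0881; Delacroix 0.3180; Quinlan 0.2235; Bergstrom 0.3705.
Unrounded shares: Ibarra 629.63; Delacroix 2,273.39; Quinlan 1,598.22; Bergstrom 2,648.76.
After rounding ($1): Ibarra $630; Delacroix $2,273; Quinlan $1,598; Bergstrom $2,649. Sum = $7,150.
Sum already equals the total — no adjustment.

Ibarra: $630 · Delacroix: $2,273 · Quinlan: $1,598 · Bergstrom: $2,649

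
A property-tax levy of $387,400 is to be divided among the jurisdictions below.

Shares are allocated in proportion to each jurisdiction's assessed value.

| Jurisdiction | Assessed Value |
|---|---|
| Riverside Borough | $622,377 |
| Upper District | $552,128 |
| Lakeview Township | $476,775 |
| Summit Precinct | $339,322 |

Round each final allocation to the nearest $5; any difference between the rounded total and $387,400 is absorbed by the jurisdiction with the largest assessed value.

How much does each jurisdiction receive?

Riverside Borough: $121,130; Upper District: $107,450; Lakeview Township: $92,785; Summit Precinct: $66,035

Total assessed value = 1,990,602.
Raw shares: Riverside Borough 622,377/1,990,602 × $387,400 = 121,123.58; Upper District 552,128/1,990,602 × $387,400 = 107,452.11; Lakeview Township 476,775/1,990,602 × $387,400 = 92,787.33; Summit Precinct 339,322/1,990,602 × $387,400 = 66,036.98.
After rounding ($5): Riverside Borough $121,125; Upper District $107,450; Lakeview Township $92,785; Summit Precinct $66,035. Sum = $387,395.
Difference $387,400 − $387,395 = +$5 applied to largest assessed value (Riverside Borough): Riverside Borough becomes $121,130.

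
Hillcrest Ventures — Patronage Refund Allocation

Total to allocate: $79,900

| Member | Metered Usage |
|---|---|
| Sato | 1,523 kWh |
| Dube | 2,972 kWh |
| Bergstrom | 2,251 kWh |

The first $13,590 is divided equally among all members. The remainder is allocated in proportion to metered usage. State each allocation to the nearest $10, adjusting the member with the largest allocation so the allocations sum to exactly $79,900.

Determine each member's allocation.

Equal tier: $13,590 ÷ 3 = $4,530 apiece.
Remainder $66,310 by metered usage (total 6,746): Sato 14,970.37 → $14,970; Dube 29,213.36 → $29,210; Bergstrom 22,126.27 → $22,130.
Totals: Sato $4,530 + $14,970 = $19,500; Dube $4,530 + $29,210 = $33,740; Bergstrom $4,530 + $22,130 = $26,660.

Sato: $19,500; Dube: $33,740; Bergstrom: $26,660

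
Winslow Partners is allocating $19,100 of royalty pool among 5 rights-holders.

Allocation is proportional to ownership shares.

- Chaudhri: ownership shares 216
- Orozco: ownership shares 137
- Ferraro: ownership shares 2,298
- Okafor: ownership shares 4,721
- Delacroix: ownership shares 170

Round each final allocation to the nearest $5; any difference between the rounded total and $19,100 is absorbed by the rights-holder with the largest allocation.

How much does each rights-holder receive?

Chaudhri: $545 · Orozco: $345 · Ferraro: $5,820 · Okafor: $11,960 · Delacroix: $430

Ownership shares total: 7,542.
Unrounded shares: Chaudhri 216/7,542 × $19,100 = 547.02; Orozco 137/7,542 × $19,100 = 346.95; Ferraro 2,298/7,542 × $19,100 = 5,819.65; Okafor 4,721/7,542 × $19,100 = 11,955.86; Delacroix 170/7,542 × $19,100 = 430.52.
After rounding ($5): Chaudhri $545; Orozco $345; Ferraro $5,820; Okafor $11,955; Delacroix $430. Sum = $19,095.
Difference $19,100 − $19,095 = +$5 applied to largest allocation (Okafor): Okafor becomes $11,960.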